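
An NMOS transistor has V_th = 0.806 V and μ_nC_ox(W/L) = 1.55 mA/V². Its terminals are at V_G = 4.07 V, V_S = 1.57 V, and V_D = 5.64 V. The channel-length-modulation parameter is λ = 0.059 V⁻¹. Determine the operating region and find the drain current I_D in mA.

Saturation; I_D = 2.76 mA

V_GS = V_G − V_S = 4.07 − 1.57 = 2.5 V; V_DS = V_D − V_S = 5.64 − 1.57 = 4.07 V.
V_ov = V_GS − V_th = 2.5 − 0.806 = 1.69 V.
Since V_DS = 4.07 V ≥ V_ov = 1.69 V, the device is in saturation.
I_D = ½ k_n V_ov² (1 + λ V_DS) = 0.5 × 1.55 × 1.69² × (1 + 0.059 × 4.07) = 2.76 mA.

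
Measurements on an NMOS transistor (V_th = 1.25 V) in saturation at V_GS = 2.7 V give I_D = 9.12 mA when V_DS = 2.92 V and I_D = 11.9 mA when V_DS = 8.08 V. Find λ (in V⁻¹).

With V_GS fixed, I_D ∝ (1 + λ V_DS) in saturation, so I_D2/I_D1 = (1 + λ V_DS2)/(1 + λ V_DS1).
11.9/9.12 = 1.305 = (1 + 8.08 λ)/(1 + 2.92 λ).
Solving: λ (I_D1 V_DS2 − I_D2 V_DS1) = I_D2 − I_D1, so λ = (11.9 − 9.12) / (9.12 × 8.08 − 11.9 × 2.92) = 2.78 / 38.9 = 0.0714 V⁻¹.

λ = 0.0714 V⁻¹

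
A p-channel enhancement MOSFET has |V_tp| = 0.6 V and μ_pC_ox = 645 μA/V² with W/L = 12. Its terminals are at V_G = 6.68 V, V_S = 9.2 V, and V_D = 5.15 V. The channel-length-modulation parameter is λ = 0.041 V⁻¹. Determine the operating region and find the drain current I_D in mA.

Saturation; I_D = 16.6 mA

V_SG = V_S − V_G = 9.2 − 6.68 = 2.52 V; V_SD = V_S − V_D = 9.2 − 5.15 = 4.05 V.
k_p = μ_pC_ox · (W/L) = 7.74 mA/V².
V_ov = V_SG − |V_tp| = 2.52 − 0.6 = 1.92 V.
Since V_SD = 4.05 V ≥ V_ov = 1.92 V, the device is in saturation.
I_D = ½ k_p V_ov² (1 + λ V_SD) = 0.5 × 7.74 × 1.92² × (1 + 0.041 × 4.05) = 16.6 mA.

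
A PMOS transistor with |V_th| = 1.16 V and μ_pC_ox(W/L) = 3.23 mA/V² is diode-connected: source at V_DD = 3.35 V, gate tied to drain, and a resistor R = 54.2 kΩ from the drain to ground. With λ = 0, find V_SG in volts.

V_SG = 1.31 V

With gate tied to drain, V_SG = V_SD ≥ V_SG − |V_th|, so the device is in saturation.
KCL at the drain: ½ k_p (V_SG − |V_th|)² = (V_DD − V_SG)/R.
Let x = V_SG − 1.16. Then 87.5 x² + x − 2.19 = 0, giving x = 0.153 V (positive root), so V_SG = 1.31 V.
I_D = (V_DD − V_SG)/R = (3.35 − 1.31) / 54.2 = 0.0376 mA.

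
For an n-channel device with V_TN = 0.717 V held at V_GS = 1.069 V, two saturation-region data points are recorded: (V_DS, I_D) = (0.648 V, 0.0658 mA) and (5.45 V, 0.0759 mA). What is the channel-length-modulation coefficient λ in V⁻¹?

With V_GS fixed, I_D ∝ (1 + λ V_DS) in saturation, so I_D2/I_D1 = (1 + λ V_DS2)/(1 + λ V_DS1).
0.0759/0.0658 = 1.153 = (1 + 5.45 λ)/(1 + 0.648 λ).
Solving: λ (I_D1 V_DS2 − I_D2 V_DS1) = I_D2 − I_D1, so λ = (0.0759 − 0.0658) / (0.0658 × 5.45 − 0.0759 × 0.648) = 0.0101 / 0.309 = 0.0326 V⁻¹.

λ = 0.0326 V⁻¹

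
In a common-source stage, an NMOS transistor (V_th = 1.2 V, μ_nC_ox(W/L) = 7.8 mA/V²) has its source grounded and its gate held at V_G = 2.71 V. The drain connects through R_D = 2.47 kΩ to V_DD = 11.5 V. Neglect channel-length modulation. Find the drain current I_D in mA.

V_GS = V_G = 2.71 V, so V_ov = 2.71 − 1.2 = 1.51 V.
Assume saturation: I_D = ½ k_n V_ov² = 0.5 × 7.8 × 1.51² = 8.89 mA, giving V_DS = V_DD − I_D R_D = 11.5 − 8.89 × 2.47 = -10.5 V.
But -10.5 V < V_ov = 1.51 V, so the device is actually in triode.
In triode I_D = k_n[V_ov V_DS − ½ V_DS²] and I_D = (V_DD − V_DS)/R_D. Equating: 9.63 V_DS² − 30.09 V_DS + 11.5 = 0, giving V_DS = 0.446 V (the root below V_ov).
I_D = (11.5 − 0.446) / 2.47 = 4.48 mA.

I_D = 4.48 mA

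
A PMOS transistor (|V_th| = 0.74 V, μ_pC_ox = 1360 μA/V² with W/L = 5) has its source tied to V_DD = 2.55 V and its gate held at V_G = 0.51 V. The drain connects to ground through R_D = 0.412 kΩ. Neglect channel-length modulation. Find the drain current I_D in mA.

I_D = 4.50 mA

V_SG = V_DD − V_G = 2.55 − 0.51 = 2.04 V, so V_ov = 2.04 − 0.74 = 1.3 V.
k_p = μ_pC_ox · (W/L) = 6.8 mA/V².
Assume saturation: I_D = ½ k_p V_ov² = 0.5 × 6.8 × 1.3² = 5.75 mA, giving V_SD = V_DD − I_D R_D = 2.55 − 5.75 × 0.412 = 0.183 V.
But 0.183 V < V_ov = 1.3 V, so the device is actually in triode.
In triode I_D = k_p[V_ov V_SD − ½ V_SD²] and I_D = (V_DD − V_SD)/R_D. Equating: 1.4 V_SD² − 4.642 V_SD + 2.55 = 0, giving V_SD = 0.695 V (the root below V_ov).
I_D = (2.55 − 0.695) / 0.412 = 4.5 mA.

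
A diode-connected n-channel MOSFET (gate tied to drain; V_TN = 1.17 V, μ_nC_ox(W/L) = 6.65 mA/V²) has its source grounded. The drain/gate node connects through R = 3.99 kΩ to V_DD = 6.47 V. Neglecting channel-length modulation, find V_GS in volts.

V_GS = 1.77 V

With gate tied to drain, V_GS = V_DS ≥ V_GS − V_TN, so the device is in saturation.
KCL at the drain: ½ k_n (V_GS − V_TN)² = (V_DD − V_GS)/R.
Let x = V_GS − 1.17. Then 13.3 x² + x − 5.3 = 0, giving x = 0.595 V (positive root), so V_GS = 1.77 V.
I_D = (V_DD − V_GS)/R = (6.47 − 1.77) / 3.99 = 1.18 mA.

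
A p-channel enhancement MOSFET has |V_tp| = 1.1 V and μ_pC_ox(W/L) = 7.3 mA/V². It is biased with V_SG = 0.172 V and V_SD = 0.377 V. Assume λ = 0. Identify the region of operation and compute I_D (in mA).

V_SG = 0.172 V < |V_tp| = 1.1 V, so the transistor is in cutoff.

Cutoff; I_D = 0 mA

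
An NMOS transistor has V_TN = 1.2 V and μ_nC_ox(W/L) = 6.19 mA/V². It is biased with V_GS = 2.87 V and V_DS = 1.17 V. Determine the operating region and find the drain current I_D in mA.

V_ov = V_GS − V_TN = 2.87 − 1.2 = 1.67 V.
Since V_DS = 1.17 V < V_ov = 1.67 V, the device is in the triode region.
I_D = k_n [V_ov · V_DS − ½ V_DS²] = 6.19 × [1.67 × 1.17 − 0.5 × 1.17²] = 7.86 mA.

Triode; I_D = 7.86 mA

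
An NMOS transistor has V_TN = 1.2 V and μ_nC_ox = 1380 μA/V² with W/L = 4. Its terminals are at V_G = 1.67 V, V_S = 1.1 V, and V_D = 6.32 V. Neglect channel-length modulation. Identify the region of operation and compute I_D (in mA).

Cutoff; I_D = 0 mA

V_GS = V_G − V_S = 1.67 − 1.1 = 0.57 V; V_DS = V_D − V_S = 6.32 − 1.1 = 5.22 V.
V_GS = 0.57 V < V_TN = 1.2 V, so the transistor is in cutoff.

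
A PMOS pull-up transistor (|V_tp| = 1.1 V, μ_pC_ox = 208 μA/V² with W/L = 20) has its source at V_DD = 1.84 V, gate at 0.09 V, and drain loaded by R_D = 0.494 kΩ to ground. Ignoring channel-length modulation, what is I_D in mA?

V_SG = V_DD − V_G = 1.84 − 0.09 = 1.75 V, so V_ov = 1.75 − 1.1 = 0.65 V.
k_p = μ_pC_ox · (W/L) = 4.16 mA/V².
Assume saturation: I_D = ½ k_p V_ov² = 0.5 × 4.16 × 0.65² = 0.879 mA, giving V_SD = V_DD − I_D R_D = 1.84 − 0.879 × 0.494 = 1.41 V.
V_SD = 1.41 V ≥ V_ov = 0.65 V, confirming saturation.

I_D = 0.879 mA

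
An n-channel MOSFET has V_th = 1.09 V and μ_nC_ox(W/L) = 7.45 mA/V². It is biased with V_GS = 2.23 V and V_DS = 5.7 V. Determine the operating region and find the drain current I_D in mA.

V_ov = V_GS − V_th = 2.23 − 1.09 = 1.14 V.
Since V_DS = 5.7 V ≥ V_ov = 1.14 V, the device is in saturation.
I_D = ½ k_n V_ov² = 0.5 × 7.45 × 1.14² = 4.84 mA.

Saturation; I_D = 4.84 mA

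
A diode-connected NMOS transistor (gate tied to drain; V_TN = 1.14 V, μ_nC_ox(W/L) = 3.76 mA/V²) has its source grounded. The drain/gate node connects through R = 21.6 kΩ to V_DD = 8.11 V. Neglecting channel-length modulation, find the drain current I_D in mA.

I_D = 0.304 mA

With gate tied to drain, V_GS = V_DS ≥ V_GS − V_TN, so the device is in saturation.
KCL at the drain: ½ k_n (V_GS − V_TN)² = (V_DD − V_GS)/R.
Let x = V_GS − 1.14. Then 40.6 x² + x − 6.97 = 0, giving x = 0.402 V (positive root), so V_GS = 1.54 V.
I_D = (V_DD − V_GS)/R = (8.11 − 1.54) / 21.6 = 0.304 mA.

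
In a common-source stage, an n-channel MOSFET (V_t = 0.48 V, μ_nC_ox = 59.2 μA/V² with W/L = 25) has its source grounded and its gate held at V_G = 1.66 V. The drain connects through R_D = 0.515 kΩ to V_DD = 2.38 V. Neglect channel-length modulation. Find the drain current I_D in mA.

I_D = 1.03 mA

V_GS = V_G = 1.66 V, so V_ov = 1.66 − 0.48 = 1.18 V.
k_n = μ_nC_ox · (W/L) = 1.48 mA/V².
Assume saturation: I_D = ½ k_n V_ov² = 0.5 × 1.48 × 1.18² = 1.03 mA, giving V_DS = V_DD − I_D R_D = 2.38 − 1.03 × 0.515 = 1.85 V.
V_DS = 1.85 V ≥ V_ov = 1.18 V, confirming saturation.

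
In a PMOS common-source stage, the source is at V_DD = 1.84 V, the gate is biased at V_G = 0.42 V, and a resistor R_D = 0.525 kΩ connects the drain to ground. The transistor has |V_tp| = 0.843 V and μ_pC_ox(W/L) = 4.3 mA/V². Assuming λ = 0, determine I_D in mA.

V_SG = V_DD − V_G = 1.84 − 0.42 = 1.42 V, so V_ov = 1.42 − 0.843 = 0.577 V.
Assume saturation: I_D = ½ k_p V_ov² = 0.5 × 4.3 × 0.577² = 0.716 mA, giving V_SD = V_DD − I_D R_D = 1.84 − 0.716 × 0.525 = 1.46 V.
V_SD = 1.46 V ≥ V_ov = 0.577 V, confirming saturation.

I_D = 0.716 mA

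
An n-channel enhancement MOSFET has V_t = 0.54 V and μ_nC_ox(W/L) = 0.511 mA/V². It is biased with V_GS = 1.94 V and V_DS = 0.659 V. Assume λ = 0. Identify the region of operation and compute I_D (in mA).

V_ov = V_GS − V_t = 1.94 − 0.54 = 1.4 V.
Since V_DS = 0.659 V < V_ov = 1.4 V, the device is in the triode region.
I_D = k_n [V_ov · V_DS − ½ V_DS²] = 0.511 × [1.4 × 0.659 − 0.5 × 0.659²] = 0.36 mA.

Triode; I_D = 0.360 mA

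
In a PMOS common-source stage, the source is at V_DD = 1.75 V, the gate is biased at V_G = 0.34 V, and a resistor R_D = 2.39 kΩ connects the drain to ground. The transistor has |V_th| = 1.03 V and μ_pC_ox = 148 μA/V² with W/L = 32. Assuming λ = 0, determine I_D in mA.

V_SG = V_DD − V_G = 1.75 − 0.34 = 1.41 V, so V_ov = 1.41 − 1.03 = 0.38 V.
k_p = μ_pC_ox · (W/L) = 4.736 mA/V².
Assume saturation: I_D = ½ k_p V_ov² = 0.5 × 4.736 × 0.38² = 0.342 mA, giving V_SD = V_DD − I_D R_D = 1.75 − 0.342 × 2.39 = 0.933 V.
V_SD = 0.933 V ≥ V_ov = 0.38 V, confirming saturation.

I_D = 0.342 mA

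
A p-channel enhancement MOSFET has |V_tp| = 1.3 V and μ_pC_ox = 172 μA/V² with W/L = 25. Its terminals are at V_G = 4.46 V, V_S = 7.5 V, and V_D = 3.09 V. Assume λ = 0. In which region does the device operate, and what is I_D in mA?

V_SG = V_S − V_G = 7.5 − 4.46 = 3.04 V; V_SD = V_S − V_D = 7.5 − 3.09 = 4.41 V.
k_p = μ_pC_ox · (W/L) = 4.3 mA/V².
V_ov = V_SG − |V_tp| = 3.04 − 1.3 = 1.74 V.
Since V_SD = 4.41 V ≥ V_ov = 1.74 V, the device is in saturation.
I_D = ½ k_p V_ov² = 0.5 × 4.3 × 1.74² = 6.51 mA.

Saturation; I_D = 6.51 mA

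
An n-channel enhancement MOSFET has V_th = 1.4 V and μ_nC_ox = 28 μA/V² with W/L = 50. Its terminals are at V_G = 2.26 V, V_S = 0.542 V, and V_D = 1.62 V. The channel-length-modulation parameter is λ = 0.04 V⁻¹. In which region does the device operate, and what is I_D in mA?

V_GS = V_G − V_S = 2.26 − 0.542 = 1.72 V; V_DS = V_D − V_S = 1.62 − 0.542 = 1.08 V.
k_n = μ_nC_ox · (W/L) = 1.4 mA/V².
V_ov = V_GS − V_th = 1.72 − 1.4 = 0.318 V.
Since V_DS = 1.08 V ≥ V_ov = 0.318 V, the device is in saturation.
I_D = ½ k_n V_ov² (1 + λ V_DS) = 0.5 × 1.4 × 0.318² × (1 + 0.04 × 1.08) = 0.0738 mA.

Saturation; I_D = 0.0738 mA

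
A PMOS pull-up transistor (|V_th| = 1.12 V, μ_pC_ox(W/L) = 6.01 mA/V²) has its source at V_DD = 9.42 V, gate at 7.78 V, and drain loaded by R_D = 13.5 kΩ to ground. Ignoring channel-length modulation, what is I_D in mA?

I_D = 0.675 mA

V_SG = V_DD − V_G = 9.42 − 7.78 = 1.64 V, so V_ov = 1.64 − 1.12 = 0.52 V.
Assume saturation: I_D = ½ k_p V_ov² = 0.5 × 6.01 × 0.52² = 0.813 mA, giving V_SD = V_DD − I_D R_D = 9.42 − 0.813 × 13.5 = -1.55 V.
But -1.55 V < V_ov = 0.52 V, so the device is actually in triode.
In triode I_D = k_p[V_ov V_SD − ½ V_SD²] and I_D = (V_DD − V_SD)/R_D. Equating: 40.6 V_SD² − 43.19 V_SD + 9.42 = 0, giving V_SD = 0.306 V (the root below V_ov).
I_D = (9.42 − 0.306) / 13.5 = 0.675 mA.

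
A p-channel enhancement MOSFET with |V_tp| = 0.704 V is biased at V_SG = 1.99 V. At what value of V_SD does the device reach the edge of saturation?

V_SD,sat = 1.29 V

The boundary between triode and saturation is V_SD = V_SG − |V_tp| = V_ov.
V_ov = 1.99 − 0.704 = 1.29 V.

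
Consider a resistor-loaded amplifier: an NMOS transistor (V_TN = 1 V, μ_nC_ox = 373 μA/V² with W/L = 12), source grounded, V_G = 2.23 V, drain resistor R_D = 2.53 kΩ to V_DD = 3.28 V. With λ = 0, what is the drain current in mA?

V_GS = V_G = 2.23 V, so V_ov = 2.23 − 1 = 1.23 V.
k_n = μ_nC_ox · (W/L) = 4.476 mA/V².
Assume saturation: I_D = ½ k_n V_ov² = 0.5 × 4.476 × 1.23² = 3.39 mA, giving V_DS = V_DD − I_D R_D = 3.28 − 3.39 × 2.53 = -5.29 V.
But -5.29 V < V_ov = 1.23 V, so the device is actually in triode.
In triode I_D = k_n[V_ov V_DS − ½ V_DS²] and I_D = (V_DD − V_DS)/R_D. Equating: 5.66 V_DS² − 14.93 V_DS + 3.28 = 0, giving V_DS = 0.242 V (the root below V_ov).
I_D = (3.28 − 0.242) / 2.53 = 1.2 mA.

I_D = 1.20 mA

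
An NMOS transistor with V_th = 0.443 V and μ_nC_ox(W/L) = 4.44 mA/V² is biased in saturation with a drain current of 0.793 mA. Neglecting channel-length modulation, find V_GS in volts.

In saturation I_D = ½ k_n (V_GS − V_th)², so V_GS − V_th = √(2 I_D / k_n) = √(2 × 0.793 / 4.44) = 0.598 V.
V_GS = 0.443 + 0.598 = 1.04 V.

V_GS = 1.04 V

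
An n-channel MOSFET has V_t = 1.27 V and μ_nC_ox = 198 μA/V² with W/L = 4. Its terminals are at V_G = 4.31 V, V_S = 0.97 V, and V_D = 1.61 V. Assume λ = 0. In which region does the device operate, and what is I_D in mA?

V_GS = V_G − V_S = 4.31 − 0.97 = 3.34 V; V_DS = V_D − V_S = 1.61 − 0.97 = 0.64 V.
k_n = μ_nC_ox · (W/L) = 0.792 mA/V².
V_ov = V_GS − V_t = 3.34 − 1.27 = 2.07 V.
Since V_DS = 0.64 V < V_ov = 2.07 V, the device is in the triode region.
I_D = k_n [V_ov · V_DS − ½ V_DS²] = 0.792 × [2.07 × 0.64 − 0.5 × 0.64²] = 0.887 mA.

Triode; I_D = 0.887 mA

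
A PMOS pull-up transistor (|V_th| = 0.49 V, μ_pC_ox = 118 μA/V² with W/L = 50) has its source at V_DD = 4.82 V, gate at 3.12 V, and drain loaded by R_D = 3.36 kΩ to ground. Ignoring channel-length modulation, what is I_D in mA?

V_SG = V_DD − V_G = 4.82 − 3.12 = 1.7 V, so V_ov = 1.7 − 0.49 = 1.21 V.
k_p = μ_pC_ox · (W/L) = 5.9 mA/V².
Assume saturation: I_D = ½ k_p V_ov² = 0.5 × 5.9 × 1.21² = 4.32 mA, giving V_SD = V_DD − I_D R_D = 4.82 − 4.32 × 3.36 = -9.69 V.
But -9.69 V < V_ov = 1.21 V, so the device is actually in triode.
In triode I_D = k_p[V_ov V_SD − ½ V_SD²] and I_D = (V_DD − V_SD)/R_D. Equating: 9.91 V_SD² − 24.99 V_SD + 4.82 = 0, giving V_SD = 0.21 V (the root below V_ov).
I_D = (4.82 − 0.21) / 3.36 = 1.37 mA.

I_D = 1.37 mA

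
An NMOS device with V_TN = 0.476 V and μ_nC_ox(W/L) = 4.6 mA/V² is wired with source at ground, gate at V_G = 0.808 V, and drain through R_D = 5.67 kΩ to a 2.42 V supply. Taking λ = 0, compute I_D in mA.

I_D = 0.254 mA

V_GS = V_G = 0.808 V, so V_ov = 0.808 − 0.476 = 0.332 V.
Assume saturation: I_D = ½ k_n V_ov² = 0.5 × 4.6 × 0.332² = 0.254 mA, giving V_DS = V_DD − I_D R_D = 2.42 − 0.254 × 5.67 = 0.983 V.
V_DS = 0.983 V ≥ V_ov = 0.332 V, confirming saturation.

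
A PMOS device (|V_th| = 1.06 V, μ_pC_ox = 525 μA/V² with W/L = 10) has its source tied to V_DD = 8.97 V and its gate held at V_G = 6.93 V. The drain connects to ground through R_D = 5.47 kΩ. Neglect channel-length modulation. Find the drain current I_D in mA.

I_D = 1.57 mA

V_SG = V_DD − V_G = 8.97 − 6.93 = 2.04 V, so V_ov = 2.04 − 1.06 = 0.98 V.
k_p = μ_pC_ox · (W/L) = 5.25 mA/V².
Assume saturation: I_D = ½ k_p V_ov² = 0.5 × 5.25 × 0.98² = 2.52 mA, giving V_SD = V_DD − I_D R_D = 8.97 − 2.52 × 5.47 = -4.82 V.
But -4.82 V < V_ov = 0.98 V, so the device is actually in triode.
In triode I_D = k_p[V_ov V_SD − ½ V_SD²] and I_D = (V_DD − V_SD)/R_D. Equating: 14.4 V_SD² − 29.14 V_SD + 8.97 = 0, giving V_SD = 0.378 V (the root below V_ov).
I_D = (8.97 − 0.378) / 5.47 = 1.57 mA.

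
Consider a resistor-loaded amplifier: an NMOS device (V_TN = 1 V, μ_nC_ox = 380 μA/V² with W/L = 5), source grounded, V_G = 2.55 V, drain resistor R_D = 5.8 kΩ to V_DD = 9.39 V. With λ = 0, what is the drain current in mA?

I_D = 1.51 mA

V_GS = V_G = 2.55 V, so V_ov = 2.55 − 1 = 1.55 V.
k_n = μ_nC_ox · (W/L) = 1.9 mA/V².
Assume saturation: I_D = ½ k_n V_ov² = 0.5 × 1.9 × 1.55² = 2.28 mA, giving V_DS = V_DD − I_D R_D = 9.39 − 2.28 × 5.8 = -3.85 V.
But -3.85 V < V_ov = 1.55 V, so the device is actually in triode.
In triode I_D = k_n[V_ov V_DS − ½ V_DS²] and I_D = (V_DD − V_DS)/R_D. Equating: 5.51 V_DS² − 18.08 V_DS + 9.39 = 0, giving V_DS = 0.647 V (the root below V_ov).
I_D = (9.39 − 0.647) / 5.8 = 1.51 mA.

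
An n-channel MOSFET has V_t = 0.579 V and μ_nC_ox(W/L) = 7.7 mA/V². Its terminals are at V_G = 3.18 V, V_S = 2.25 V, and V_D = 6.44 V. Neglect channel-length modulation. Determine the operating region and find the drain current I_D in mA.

V_GS = V_G − V_S = 3.18 − 2.25 = 0.93 V; V_DS = V_D − V_S = 6.44 − 2.25 = 4.19 V.
V_ov = V_GS − V_t = 0.93 − 0.579 = 0.351 V.
Since V_DS = 4.19 V ≥ V_ov = 0.351 V, the device is in saturation.
I_D = ½ k_n V_ov² = 0.5 × 7.7 × 0.351² = 0.474 mA.

Saturation; I_D = 0.474 mA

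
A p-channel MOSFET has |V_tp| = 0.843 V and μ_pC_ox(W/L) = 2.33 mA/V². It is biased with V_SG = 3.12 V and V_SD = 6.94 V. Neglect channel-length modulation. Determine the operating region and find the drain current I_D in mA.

Saturation; I_D = 6.04 mA

V_ov = V_SG − |V_tp| = 3.12 − 0.843 = 2.28 V.
Since V_SD = 6.94 V ≥ V_ov = 2.28 V, the device is in saturation.
I_D = ½ k_p V_ov² = 0.5 × 2.33 × 2.28² = 6.04 mA.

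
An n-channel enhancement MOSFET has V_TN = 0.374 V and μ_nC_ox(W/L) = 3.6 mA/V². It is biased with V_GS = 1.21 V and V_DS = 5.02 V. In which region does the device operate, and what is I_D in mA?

V_ov = V_GS − V_TN = 1.21 − 0.374 = 0.836 V.
Since V_DS = 5.02 V ≥ V_ov = 0.836 V, the device is in saturation.
I_D = ½ k_n V_ov² = 0.5 × 3.6 × 0.836² = 1.26 mA.

Saturation; I_D = 1.26 mA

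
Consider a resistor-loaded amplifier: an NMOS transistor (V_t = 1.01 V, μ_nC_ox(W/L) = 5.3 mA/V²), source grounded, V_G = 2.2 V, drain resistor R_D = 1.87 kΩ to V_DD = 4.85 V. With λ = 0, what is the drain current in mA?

I_D = 2.35 mA

V_GS = V_G = 2.2 V, so V_ov = 2.2 − 1.01 = 1.19 V.
Assume saturation: I_D = ½ k_n V_ov² = 0.5 × 5.3 × 1.19² = 3.75 mA, giving V_DS = V_DD − I_D R_D = 4.85 − 3.75 × 1.87 = -2.17 V.
But -2.17 V < V_ov = 1.19 V, so the device is actually in triode.
In triode I_D = k_n[V_ov V_DS − ½ V_DS²] and I_D = (V_DD − V_DS)/R_D. Equating: 4.96 V_DS² − 12.79 V_DS + 4.85 = 0, giving V_DS = 0.462 V (the root below V_ov).
I_D = (4.85 − 0.462) / 1.87 = 2.35 mA.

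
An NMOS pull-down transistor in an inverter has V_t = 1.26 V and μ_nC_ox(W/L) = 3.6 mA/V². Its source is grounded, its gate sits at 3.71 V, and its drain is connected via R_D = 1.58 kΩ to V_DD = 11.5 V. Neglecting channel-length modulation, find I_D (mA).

V_GS = V_G = 3.71 V, so V_ov = 3.71 − 1.26 = 2.45 V.
Assume saturation: I_D = ½ k_n V_ov² = 0.5 × 3.6 × 2.45² = 10.8 mA, giving V_DS = V_DD − I_D R_D = 11.5 − 10.8 × 1.58 = -5.57 V.
But -5.57 V < V_ov = 2.45 V, so the device is actually in triode.
In triode I_D = k_n[V_ov V_DS − ½ V_DS²] and I_D = (V_DD − V_DS)/R_D. Equating: 2.84 V_DS² − 14.94 V_DS + 11.5 = 0, giving V_DS = 0.937 V (the root below V_ov).
I_D = (11.5 − 0.937) / 1.58 = 6.69 mA.

I_D = 6.69 mA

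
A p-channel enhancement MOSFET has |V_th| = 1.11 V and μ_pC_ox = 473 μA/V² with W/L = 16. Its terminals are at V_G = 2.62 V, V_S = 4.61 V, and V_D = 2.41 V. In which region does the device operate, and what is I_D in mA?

V_SG = V_S − V_G = 4.61 − 2.62 = 1.99 V; V_SD = V_S − V_D = 4.61 − 2.41 = 2.2 V.
k_p = μ_pC_ox · (W/L) = 7.568 mA/V².
V_ov = V_SG − |V_th| = 1.99 − 1.11 = 0.88 V.
Since V_SD = 2.2 V ≥ V_ov = 0.88 V, the device is in saturation.
I_D = ½ k_p V_ov² = 0.5 × 7.568 × 0.88² = 2.93 mA.

Saturation; I_D = 2.93 mA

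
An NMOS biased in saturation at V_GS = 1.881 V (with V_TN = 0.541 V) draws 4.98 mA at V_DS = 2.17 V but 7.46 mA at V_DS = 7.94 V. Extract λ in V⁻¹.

With V_GS fixed, I_D ∝ (1 + λ V_DS) in saturation, so I_D2/I_D1 = (1 + λ V_DS2)/(1 + λ V_DS1).
7.46/4.98 = 1.498 = (1 + 7.94 λ)/(1 + 2.17 λ).
Solving: λ (I_D1 V_DS2 − I_D2 V_DS1) = I_D2 − I_D1, so λ = (7.46 − 4.98) / (4.98 × 7.94 − 7.46 × 2.17) = 2.48 / 23.4 = 0.106 V⁻¹.

λ = 0.106 V⁻¹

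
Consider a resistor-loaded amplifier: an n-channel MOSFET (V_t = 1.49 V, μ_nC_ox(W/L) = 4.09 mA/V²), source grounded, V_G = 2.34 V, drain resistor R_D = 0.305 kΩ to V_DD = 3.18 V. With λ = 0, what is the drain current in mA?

V_GS = V_G = 2.34 V, so V_ov = 2.34 − 1.49 = 0.85 V.
Assume saturation: I_D = ½ k_n V_ov² = 0.5 × 4.09 × 0.85² = 1.48 mA, giving V_DS = V_DD − I_D R_D = 3.18 − 1.48 × 0.305 = 2.73 V.
V_DS = 2.73 V ≥ V_ov = 0.85 V, confirming saturation.

I_D = 1.48 mA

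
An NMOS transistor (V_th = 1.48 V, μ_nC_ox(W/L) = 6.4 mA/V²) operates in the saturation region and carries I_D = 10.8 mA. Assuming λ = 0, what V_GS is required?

In saturation I_D = ½ k_n (V_GS − V_th)², so V_GS − V_th = √(2 I_D / k_n) = √(2 × 10.8 / 6.4) = 1.84 V.
V_GS = 1.48 + 1.84 = 3.32 V.

V_GS = 3.32 V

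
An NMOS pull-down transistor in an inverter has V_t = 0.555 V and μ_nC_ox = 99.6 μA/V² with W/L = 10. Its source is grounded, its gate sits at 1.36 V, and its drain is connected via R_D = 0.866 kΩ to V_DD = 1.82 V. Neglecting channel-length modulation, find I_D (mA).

I_D = 0.323 mA

V_GS = V_G = 1.36 V, so V_ov = 1.36 − 0.555 = 0.805 V.
k_n = μ_nC_ox · (W/L) = 0.996 mA/V².
Assume saturation: I_D = ½ k_n V_ov² = 0.5 × 0.996 × 0.805² = 0.323 mA, giving V_DS = V_DD − I_D R_D = 1.82 − 0.323 × 0.866 = 1.54 V.
V_DS = 1.54 V ≥ V_ov = 0.805 V, confirming saturation.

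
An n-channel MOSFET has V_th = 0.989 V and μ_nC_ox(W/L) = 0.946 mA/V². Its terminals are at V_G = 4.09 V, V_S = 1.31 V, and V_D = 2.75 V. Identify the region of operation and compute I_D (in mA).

V_GS = V_G − V_S = 4.09 − 1.31 = 2.78 V; V_DS = V_D − V_S = 2.75 − 1.31 = 1.44 V.
V_ov = V_GS − V_th = 2.78 − 0.989 = 1.79 V.
Since V_DS = 1.44 V < V_ov = 1.79 V, the device is in the triode region.
I_D = k_n [V_ov · V_DS − ½ V_DS²] = 0.946 × [1.79 × 1.44 − 0.5 × 1.44²] = 1.46 mA.

Triode; I_D = 1.46 mA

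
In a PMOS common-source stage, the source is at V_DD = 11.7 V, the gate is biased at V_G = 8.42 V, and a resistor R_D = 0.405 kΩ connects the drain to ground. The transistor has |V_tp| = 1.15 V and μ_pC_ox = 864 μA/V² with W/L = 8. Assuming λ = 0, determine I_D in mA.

I_D = 15.7 mA

V_SG = V_DD − V_G = 11.7 − 8.42 = 3.28 V, so V_ov = 3.28 − 1.15 = 2.13 V.
k_p = μ_pC_ox · (W/L) = 6.912 mA/V².
Assume saturation: I_D = ½ k_p V_ov² = 0.5 × 6.912 × 2.13² = 15.7 mA, giving V_SD = V_DD − I_D R_D = 11.7 − 15.7 × 0.405 = 5.35 V.
V_SD = 5.35 V ≥ V_ov = 2.13 V, confirming saturation.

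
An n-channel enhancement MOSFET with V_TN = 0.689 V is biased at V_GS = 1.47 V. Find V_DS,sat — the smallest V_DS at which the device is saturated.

V_DS,sat = 0.781 V

The boundary between triode and saturation is V_DS = V_GS − V_TN = V_ov.
V_ov = 1.47 − 0.689 = 0.781 V.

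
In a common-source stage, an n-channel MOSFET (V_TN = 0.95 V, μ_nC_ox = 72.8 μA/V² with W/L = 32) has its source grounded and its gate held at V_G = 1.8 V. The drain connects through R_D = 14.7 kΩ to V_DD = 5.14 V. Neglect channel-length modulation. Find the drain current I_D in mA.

I_D = 0.337 mA

V_GS = V_G = 1.8 V, so V_ov = 1.8 − 0.95 = 0.85 V.
k_n = μ_nC_ox · (W/L) = 2.33 mA/V².
Assume saturation: I_D = ½ k_n V_ov² = 0.5 × 2.33 × 0.85² = 0.842 mA, giving V_DS = V_DD − I_D R_D = 5.14 − 0.842 × 14.7 = -7.23 V.
But -7.23 V < V_ov = 0.85 V, so the device is actually in triode.
In triode I_D = k_n[V_ov V_DS − ½ V_DS²] and I_D = (V_DD − V_DS)/R_D. Equating: 17.1 V_DS² − 30.11 V_DS + 5.14 = 0, giving V_DS = 0.192 V (the root below V_ov).
I_D = (5.14 − 0.192) / 14.7 = 0.337 mA.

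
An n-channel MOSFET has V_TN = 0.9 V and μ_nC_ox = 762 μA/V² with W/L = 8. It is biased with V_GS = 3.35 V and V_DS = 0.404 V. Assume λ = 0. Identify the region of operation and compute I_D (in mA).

Triode; I_D = 5.54 mA

k_n = μ_nC_ox · (W/L) = 6.096 mA/V².
V_ov = V_GS − V_TN = 3.35 − 0.9 = 2.45 V.
Since V_DS = 0.404 V < V_ov = 2.45 V, the device is in the triode region.
I_D = k_n [V_ov · V_DS − ½ V_DS²] = 6.096 × [2.45 × 0.404 − 0.5 × 0.404²] = 5.54 mA.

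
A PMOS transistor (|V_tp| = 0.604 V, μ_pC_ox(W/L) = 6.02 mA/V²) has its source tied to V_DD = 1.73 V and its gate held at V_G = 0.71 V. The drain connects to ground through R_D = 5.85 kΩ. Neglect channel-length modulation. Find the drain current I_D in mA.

V_SG = V_DD − V_G = 1.73 − 0.71 = 1.02 V, so V_ov = 1.02 − 0.604 = 0.416 V.
Assume saturation: I_D = ½ k_p V_ov² = 0.5 × 6.02 × 0.416² = 0.521 mA, giving V_SD = V_DD − I_D R_D = 1.73 − 0.521 × 5.85 = -1.32 V.
But -1.32 V < V_ov = 0.416 V, so the device is actually in triode.
In triode I_D = k_p[V_ov V_SD − ½ V_SD²] and I_D = (V_DD − V_SD)/R_D. Equating: 17.6 V_SD² − 15.65 V_SD + 1.73 = 0, giving V_SD = 0.129 V (the root below V_ov).
I_D = (1.73 − 0.129) / 5.85 = 0.274 mA.

I_D = 0.274 mA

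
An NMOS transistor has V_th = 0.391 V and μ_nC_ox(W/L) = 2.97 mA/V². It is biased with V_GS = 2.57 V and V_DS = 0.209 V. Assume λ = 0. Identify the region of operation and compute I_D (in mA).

V_ov = V_GS − V_th = 2.57 − 0.391 = 2.18 V.
Since V_DS = 0.209 V < V_ov = 2.18 V, the device is in the triode region.
I_D = k_n [V_ov · V_DS − ½ V_DS²] = 2.97 × [2.18 × 0.209 − 0.5 × 0.209²] = 1.29 mA.

Triode; I_D = 1.29 mA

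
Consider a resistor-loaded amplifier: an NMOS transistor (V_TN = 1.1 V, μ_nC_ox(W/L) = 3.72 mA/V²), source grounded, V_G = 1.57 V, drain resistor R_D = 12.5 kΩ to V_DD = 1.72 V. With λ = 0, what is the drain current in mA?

V_GS = V_G = 1.57 V, so V_ov = 1.57 − 1.1 = 0.47 V.
Assume saturation: I_D = ½ k_n V_ov² = 0.5 × 3.72 × 0.47² = 0.411 mA, giving V_DS = V_DD − I_D R_D = 1.72 − 0.411 × 12.5 = -3.42 V.
But -3.42 V < V_ov = 0.47 V, so the device is actually in triode.
In triode I_D = k_n[V_ov V_DS − ½ V_DS²] and I_D = (V_DD − V_DS)/R_D. Equating: 23.2 V_DS² − 22.86 V_DS + 1.72 = 0, giving V_DS = 0.0821 V (the root below V_ov).
I_D = (1.72 − 0.0821) / 12.5 = 0.131 mA.

I_D = 0.131 mA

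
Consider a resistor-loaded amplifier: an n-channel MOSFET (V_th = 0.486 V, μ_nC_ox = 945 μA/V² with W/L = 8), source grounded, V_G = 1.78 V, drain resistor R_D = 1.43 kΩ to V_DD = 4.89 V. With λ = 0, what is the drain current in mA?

I_D = 3.16 mA

V_GS = V_G = 1.78 V, so V_ov = 1.78 − 0.486 = 1.29 V.
k_n = μ_nC_ox · (W/L) = 7.56 mA/V².
Assume saturation: I_D = ½ k_n V_ov² = 0.5 × 7.56 × 1.29² = 6.33 mA, giving V_DS = V_DD − I_D R_D = 4.89 − 6.33 × 1.43 = -4.16 V.
But -4.16 V < V_ov = 1.29 V, so the device is actually in triode.
In triode I_D = k_n[V_ov V_DS − ½ V_DS²] and I_D = (V_DD − V_DS)/R_D. Equating: 5.41 V_DS² − 14.99 V_DS + 4.89 = 0, giving V_DS = 0.378 V (the root below V_ov).
I_D = (4.89 − 0.378) / 1.43 = 3.16 mA.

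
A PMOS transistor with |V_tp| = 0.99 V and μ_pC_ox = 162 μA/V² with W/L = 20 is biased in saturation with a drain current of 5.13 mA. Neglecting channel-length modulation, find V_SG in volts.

V_SG = 2.77 V

k_p = μ_pC_ox · (W/L) = 3.24 mA/V².
In saturation I_D = ½ k_p (V_SG − |V_tp|)², so V_SG − |V_tp| = √(2 I_D / k_p) = √(2 × 5.13 / 3.24) = 1.78 V.
V_SG = 0.99 + 1.78 = 2.77 V.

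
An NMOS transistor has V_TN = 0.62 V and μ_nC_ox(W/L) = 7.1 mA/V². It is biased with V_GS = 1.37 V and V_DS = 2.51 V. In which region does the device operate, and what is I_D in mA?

V_ov = V_GS − V_TN = 1.37 − 0.62 = 0.75 V.
Since V_DS = 2.51 V ≥ V_ov = 0.75 V, the device is in saturation.
I_D = ½ k_n V_ov² = 0.5 × 7.1 × 0.75² = 2 mA.

Saturation; I_D = 2.00 mA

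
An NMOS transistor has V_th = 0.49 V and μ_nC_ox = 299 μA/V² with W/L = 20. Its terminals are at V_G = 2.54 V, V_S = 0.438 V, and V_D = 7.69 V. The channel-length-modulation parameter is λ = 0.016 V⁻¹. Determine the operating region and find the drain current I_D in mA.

V_GS = V_G − V_S = 2.54 − 0.438 = 2.1 V; V_DS = V_D − V_S = 7.69 − 0.438 = 7.25 V.
k_n = μ_nC_ox · (W/L) = 5.98 mA/V².
V_ov = V_GS − V_th = 2.1 − 0.49 = 1.61 V.
Since V_DS = 7.25 V ≥ V_ov = 1.61 V, the device is in saturation.
I_D = ½ k_n V_ov² (1 + λ V_DS) = 0.5 × 5.98 × 1.61² × (1 + 0.016 × 7.25) = 8.67 mA.

Saturation; I_D = 8.67 mA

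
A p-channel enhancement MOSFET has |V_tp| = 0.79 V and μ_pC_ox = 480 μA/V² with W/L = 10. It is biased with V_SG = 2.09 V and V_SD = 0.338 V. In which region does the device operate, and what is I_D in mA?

Triode; I_D = 1.83 mA

k_p = μ_pC_ox · (W/L) = 4.8 mA/V².
V_ov = V_SG − |V_tp| = 2.09 − 0.79 = 1.3 V.
Since V_SD = 0.338 V < V_ov = 1.3 V, the device is in the triode region.
I_D = k_p [V_ov · V_SD − ½ V_SD²] = 4.8 × [1.3 × 0.338 − 0.5 × 0.338²] = 1.83 mA.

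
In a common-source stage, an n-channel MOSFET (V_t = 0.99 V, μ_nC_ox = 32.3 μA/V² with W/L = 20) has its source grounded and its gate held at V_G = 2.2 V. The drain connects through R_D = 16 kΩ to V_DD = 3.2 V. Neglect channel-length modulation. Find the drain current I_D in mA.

V_GS = V_G = 2.2 V, so V_ov = 2.2 − 0.99 = 1.21 V.
k_n = μ_nC_ox · (W/L) = 0.646 mA/V².
Assume saturation: I_D = ½ k_n V_ov² = 0.5 × 0.646 × 1.21² = 0.473 mA, giving V_DS = V_DD − I_D R_D = 3.2 − 0.473 × 16 = -4.37 V.
But -4.37 V < V_ov = 1.21 V, so the device is actually in triode.
In triode I_D = k_n[V_ov V_DS − ½ V_DS²] and I_D = (V_DD − V_DS)/R_D. Equating: 5.17 V_DS² − 13.51 V_DS + 3.2 = 0, giving V_DS = 0.263 V (the root below V_ov).
I_D = (3.2 − 0.263) / 16 = 0.184 mA.

I_D = 0.184 mA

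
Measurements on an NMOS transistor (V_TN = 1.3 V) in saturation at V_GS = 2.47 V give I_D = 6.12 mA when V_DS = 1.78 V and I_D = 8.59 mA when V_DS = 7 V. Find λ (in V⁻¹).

λ = 0.0897 V⁻¹

With V_GS fixed, I_D ∝ (1 + λ V_DS) in saturation, so I_D2/I_D1 = (1 + λ V_DS2)/(1 + λ V_DS1).
8.59/6.12 = 1.404 = (1 + 7 λ)/(1 + 1.78 λ).
Solving: λ (I_D1 V_DS2 − I_D2 V_DS1) = I_D2 − I_D1, so λ = (8.59 − 6.12) / (6.12 × 7 − 8.59 × 1.78) = 2.47 / 27.5 = 0.0897 V⁻¹.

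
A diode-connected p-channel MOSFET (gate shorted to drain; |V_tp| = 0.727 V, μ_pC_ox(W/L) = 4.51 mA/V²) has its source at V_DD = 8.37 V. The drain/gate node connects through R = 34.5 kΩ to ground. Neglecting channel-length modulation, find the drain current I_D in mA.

With gate tied to drain, V_SG = V_SD ≥ V_SG − |V_tp|, so the device is in saturation.
KCL at the drain: ½ k_p (V_SG − |V_tp|)² = (V_DD − V_SG)/R.
Let x = V_SG − 0.727. Then 77.8 x² + x − 7.643 = 0, giving x = 0.307 V (positive root), so V_SG = 1.03 V.
I_D = (V_DD − V_SG)/R = (8.37 − 1.03) / 34.5 = 0.213 mA.

I_D = 0.213 mA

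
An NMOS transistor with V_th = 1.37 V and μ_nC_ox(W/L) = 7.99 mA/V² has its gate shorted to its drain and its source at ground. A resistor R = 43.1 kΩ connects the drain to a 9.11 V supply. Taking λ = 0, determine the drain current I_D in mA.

I_D = 0.175 mA

With gate tied to drain, V_GS = V_DS ≥ V_GS − V_th, so the device is in saturation.
KCL at the drain: ½ k_n (V_GS − V_th)² = (V_DD − V_GS)/R.
Let x = V_GS − 1.37. Then 172 x² + x − 7.74 = 0, giving x = 0.209 V (positive root), so V_GS = 1.58 V.
I_D = (V_DD − V_GS)/R = (9.11 − 1.58) / 43.1 = 0.175 mA.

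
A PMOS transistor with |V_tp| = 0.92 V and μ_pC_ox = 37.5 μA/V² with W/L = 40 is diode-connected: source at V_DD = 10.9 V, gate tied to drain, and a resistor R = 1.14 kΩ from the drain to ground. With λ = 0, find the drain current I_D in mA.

I_D = 6.23 mA

With gate tied to drain, V_SG = V_SD ≥ V_SG − |V_tp|, so the device is in saturation.
k_p = μ_pC_ox · (W/L) = 1.5 mA/V².
KCL at the drain: ½ k_p (V_SG − |V_tp|)² = (V_DD − V_SG)/R.
Let x = V_SG − 0.92. Then 0.855 x² + x − 9.98 = 0, giving x = 2.88 V (positive root), so V_SG = 3.8 V.
I_D = (V_DD − V_SG)/R = (10.9 − 3.8) / 1.14 = 6.23 mA.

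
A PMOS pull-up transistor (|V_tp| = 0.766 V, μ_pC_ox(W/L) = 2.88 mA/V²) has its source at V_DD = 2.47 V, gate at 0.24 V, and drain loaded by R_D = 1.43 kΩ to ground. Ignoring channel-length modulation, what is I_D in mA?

V_SG = V_DD − V_G = 2.47 − 0.24 = 2.23 V, so V_ov = 2.23 − 0.766 = 1.46 V.
Assume saturation: I_D = ½ k_p V_ov² = 0.5 × 2.88 × 1.46² = 3.09 mA, giving V_SD = V_DD − I_D R_D = 2.47 − 3.09 × 1.43 = -1.94 V.
But -1.94 V < V_ov = 1.46 V, so the device is actually in triode.
In triode I_D = k_p[V_ov V_SD − ½ V_SD²] and I_D = (V_DD − V_SD)/R_D. Equating: 2.06 V_SD² − 7.029 V_SD + 2.47 = 0, giving V_SD = 0.398 V (the root below V_ov).
I_D = (2.47 − 0.398) / 1.43 = 1.45 mA.

I_D = 1.45 mA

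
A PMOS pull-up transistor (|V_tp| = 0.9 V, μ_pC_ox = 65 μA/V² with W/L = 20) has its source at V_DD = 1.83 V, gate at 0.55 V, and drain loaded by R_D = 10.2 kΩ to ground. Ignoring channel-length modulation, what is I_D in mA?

V_SG = V_DD − V_G = 1.83 − 0.55 = 1.28 V, so V_ov = 1.28 − 0.9 = 0.38 V.
k_p = μ_pC_ox · (W/L) = 1.3 mA/V².
Assume saturation: I_D = ½ k_p V_ov² = 0.5 × 1.3 × 0.38² = 0.0939 mA, giving V_SD = V_DD − I_D R_D = 1.83 − 0.0939 × 10.2 = 0.873 V.
V_SD = 0.873 V ≥ V_ov = 0.38 V, confirming saturation.

I_D = 0.0939 mA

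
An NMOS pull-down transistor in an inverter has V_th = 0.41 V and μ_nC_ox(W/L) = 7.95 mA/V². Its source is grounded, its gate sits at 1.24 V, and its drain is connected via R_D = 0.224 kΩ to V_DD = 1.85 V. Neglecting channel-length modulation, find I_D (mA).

V_GS = V_G = 1.24 V, so V_ov = 1.24 − 0.41 = 0.83 V.
Assume saturation: I_D = ½ k_n V_ov² = 0.5 × 7.95 × 0.83² = 2.74 mA, giving V_DS = V_DD − I_D R_D = 1.85 − 2.74 × 0.224 = 1.24 V.
V_DS = 1.24 V ≥ V_ov = 0.83 V, confirming saturation.

I_D = 2.74 mA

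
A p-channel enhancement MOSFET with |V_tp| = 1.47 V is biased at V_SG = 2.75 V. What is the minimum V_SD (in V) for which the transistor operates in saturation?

V_SD,sat = 1.28 V

The boundary between triode and saturation is V_SD = V_SG − |V_tp| = V_ov.
V_ov = 2.75 − 1.47 = 1.28 V.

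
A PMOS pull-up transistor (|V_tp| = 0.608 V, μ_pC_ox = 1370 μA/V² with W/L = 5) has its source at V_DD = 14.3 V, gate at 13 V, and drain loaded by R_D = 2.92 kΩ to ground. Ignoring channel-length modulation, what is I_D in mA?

I_D = 1.64 mA

V_SG = V_DD − V_G = 14.3 − 13 = 1.3 V, so V_ov = 1.3 − 0.608 = 0.692 V.
k_p = μ_pC_ox · (W/L) = 6.85 mA/V².
Assume saturation: I_D = ½ k_p V_ov² = 0.5 × 6.85 × 0.692² = 1.64 mA, giving V_SD = V_DD − I_D R_D = 14.3 − 1.64 × 2.92 = 9.51 V.
V_SD = 9.51 V ≥ V_ov = 0.692 V, confirming saturation.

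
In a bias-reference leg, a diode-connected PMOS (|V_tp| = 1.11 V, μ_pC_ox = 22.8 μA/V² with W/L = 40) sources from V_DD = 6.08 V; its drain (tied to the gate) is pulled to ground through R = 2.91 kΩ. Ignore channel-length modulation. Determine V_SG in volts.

V_SG = 2.70 V

With gate tied to drain, V_SG = V_SD ≥ V_SG − |V_tp|, so the device is in saturation.
k_p = μ_pC_ox · (W/L) = 0.912 mA/V².
KCL at the drain: ½ k_p (V_SG − |V_tp|)² = (V_DD − V_SG)/R.
Let x = V_SG − 1.11. Then 1.33 x² + x − 4.97 = 0, giving x = 1.59 V (positive root), so V_SG = 2.7 V.
I_D = (V_DD − V_SG)/R = (6.08 − 2.7) / 2.91 = 1.16 mA.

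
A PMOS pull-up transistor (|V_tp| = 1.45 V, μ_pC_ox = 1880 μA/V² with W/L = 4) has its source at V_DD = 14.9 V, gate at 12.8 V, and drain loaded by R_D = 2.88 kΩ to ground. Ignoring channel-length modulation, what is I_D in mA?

V_SG = V_DD − V_G = 14.9 − 12.8 = 2.1 V, so V_ov = 2.1 − 1.45 = 0.65 V.
k_p = μ_pC_ox · (W/L) = 7.52 mA/V².
Assume saturation: I_D = ½ k_p V_ov² = 0.5 × 7.52 × 0.65² = 1.59 mA, giving V_SD = V_DD − I_D R_D = 14.9 − 1.59 × 2.88 = 10.3 V.
V_SD = 10.3 V ≥ V_ov = 0.65 V, confirming saturation.

I_D = 1.59 mA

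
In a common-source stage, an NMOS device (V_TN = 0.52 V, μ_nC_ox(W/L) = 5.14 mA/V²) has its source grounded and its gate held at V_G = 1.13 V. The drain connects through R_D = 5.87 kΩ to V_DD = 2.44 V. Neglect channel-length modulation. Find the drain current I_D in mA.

I_D = 0.392 mA

V_GS = V_G = 1.13 V, so V_ov = 1.13 − 0.52 = 0.61 V.
Assume saturation: I_D = ½ k_n V_ov² = 0.5 × 5.14 × 0.61² = 0.956 mA, giving V_DS = V_DD − I_D R_D = 2.44 − 0.956 × 5.87 = -3.17 V.
But -3.17 V < V_ov = 0.61 V, so the device is actually in triode.
In triode I_D = k_n[V_ov V_DS − ½ V_DS²] and I_D = (V_DD − V_DS)/R_D. Equating: 15.1 V_DS² − 19.4 V_DS + 2.44 = 0, giving V_DS = 0.141 V (the root below V_ov).
I_D = (2.44 − 0.141) / 5.87 = 0.392 mA.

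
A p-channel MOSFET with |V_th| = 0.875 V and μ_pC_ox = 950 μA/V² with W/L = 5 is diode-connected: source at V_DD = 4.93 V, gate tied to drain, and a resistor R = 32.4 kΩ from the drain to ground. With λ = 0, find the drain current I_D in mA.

With gate tied to drain, V_SG = V_SD ≥ V_SG − |V_th|, so the device is in saturation.
k_p = μ_pC_ox · (W/L) = 4.75 mA/V².
KCL at the drain: ½ k_p (V_SG − |V_th|)² = (V_DD − V_SG)/R.
Let x = V_SG − 0.875. Then 77 x² + x − 4.055 = 0, giving x = 0.223 V (positive root), so V_SG = 1.1 V.
I_D = (V_DD − V_SG)/R = (4.93 − 1.1) / 32.4 = 0.118 mA.

I_D = 0.118 mA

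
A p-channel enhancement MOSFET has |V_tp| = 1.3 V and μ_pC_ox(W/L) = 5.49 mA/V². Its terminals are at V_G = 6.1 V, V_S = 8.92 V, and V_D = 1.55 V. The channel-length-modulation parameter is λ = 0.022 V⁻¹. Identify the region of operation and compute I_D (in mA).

V_SG = V_S − V_G = 8.92 − 6.1 = 2.82 V; V_SD = V_S − V_D = 8.92 − 1.55 = 7.37 V.
V_ov = V_SG − |V_tp| = 2.82 − 1.3 = 1.52 V.
Since V_SD = 7.37 V ≥ V_ov = 1.52 V, the device is in saturation.
I_D = ½ k_p V_ov² (1 + λ V_SD) = 0.5 × 5.49 × 1.52² × (1 + 0.022 × 7.37) = 7.37 mA.

Saturation; I_D = 7.37 mA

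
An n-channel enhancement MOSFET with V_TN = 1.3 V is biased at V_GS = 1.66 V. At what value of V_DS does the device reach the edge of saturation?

V_DS,sat = 0.360 V

The boundary between triode and saturation is V_DS = V_GS − V_TN = V_ov.
V_ov = 1.66 − 1.3 = 0.36 V.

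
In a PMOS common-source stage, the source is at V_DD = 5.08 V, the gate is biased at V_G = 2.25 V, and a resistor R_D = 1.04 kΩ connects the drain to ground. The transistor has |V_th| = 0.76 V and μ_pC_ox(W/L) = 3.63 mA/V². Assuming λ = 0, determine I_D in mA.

I_D = 4.24 mA

V_SG = V_DD − V_G = 5.08 − 2.25 = 2.83 V, so V_ov = 2.83 − 0.76 = 2.07 V.
Assume saturation: I_D = ½ k_p V_ov² = 0.5 × 3.63 × 2.07² = 7.78 mA, giving V_SD = V_DD − I_D R_D = 5.08 − 7.78 × 1.04 = -3.01 V.
But -3.01 V < V_ov = 2.07 V, so the device is actually in triode.
In triode I_D = k_p[V_ov V_SD − ½ V_SD²] and I_D = (V_DD − V_SD)/R_D. Equating: 1.89 V_SD² − 8.815 V_SD + 5.08 = 0, giving V_SD = 0.673 V (the root below V_ov).
I_D = (5.08 − 0.673) / 1.04 = 4.24 mA.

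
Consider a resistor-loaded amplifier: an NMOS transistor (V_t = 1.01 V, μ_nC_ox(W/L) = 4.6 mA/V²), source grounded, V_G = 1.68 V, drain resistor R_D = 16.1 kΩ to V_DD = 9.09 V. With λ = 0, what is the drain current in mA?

I_D = 0.551 mA

V_GS = V_G = 1.68 V, so V_ov = 1.68 − 1.01 = 0.67 V.
Assume saturation: I_D = ½ k_n V_ov² = 0.5 × 4.6 × 0.67² = 1.03 mA, giving V_DS = V_DD − I_D R_D = 9.09 − 1.03 × 16.1 = -7.53 V.
But -7.53 V < V_ov = 0.67 V, so the device is actually in triode.
In triode I_D = k_n[V_ov V_DS − ½ V_DS²] and I_D = (V_DD − V_DS)/R_D. Equating: 37 V_DS² − 50.62 V_DS + 9.09 = 0, giving V_DS = 0.213 V (the root below V_ov).
I_D = (9.09 − 0.213) / 16.1 = 0.551 mA.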